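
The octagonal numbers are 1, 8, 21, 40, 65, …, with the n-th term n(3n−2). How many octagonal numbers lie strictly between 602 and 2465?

The n-th octagonal number is n(3n−2).
Smallest index with value > 602: n = 15 (giving 645).
Largest index with value < 2465: n = 28 (giving 2296).
Indices 15 through 28: 14 terms.

14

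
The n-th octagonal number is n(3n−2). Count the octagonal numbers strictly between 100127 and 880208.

The n-th octagonal number is n(3n−2).
Smallest index with value > 100127: n = 184 (giving 101200).
Largest index with value < 880208: n = 541 (giving 876961).
Indices 184 through 541: 358 terms.

358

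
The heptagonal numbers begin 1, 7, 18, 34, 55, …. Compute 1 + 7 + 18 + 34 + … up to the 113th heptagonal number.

1208761

Σ i(5i−3)/2 = (5Σi² − 3Σi) / 2 over i = 1..113.
Σi = 6441 and Σi² = 487369.
(5·487369 − 3·6441) / 2 = 2417522/2 = 1208761.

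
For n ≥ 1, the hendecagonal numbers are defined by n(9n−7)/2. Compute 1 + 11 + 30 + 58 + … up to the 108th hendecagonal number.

Σ i(9i−7)/2 = (9Σi² − 7Σi) / 2 over i = 1..108.
Σi = 5886 and Σi² = 425754.
(9·425754 − 7·5886) / 2 = 3790584/2 = 1895292.

1895292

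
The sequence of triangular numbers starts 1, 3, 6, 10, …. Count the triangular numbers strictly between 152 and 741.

The n-th triangular number is n(n+1)/2.
Smallest index with value > 152: n = 17 (giving 153).
Largest index with value < 741: n = 37 (giving 703).
Indices 17 through 37: 21 terms.

21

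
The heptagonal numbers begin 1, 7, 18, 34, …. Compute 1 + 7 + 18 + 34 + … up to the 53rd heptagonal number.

Σ i(5i−3)/2 = (5Σi² − 3Σi) / 2 over i = 1..53.
Σi = 1431 and Σi² = 51039.
(5·51039 − 3·1431) / 2 = 250902/2 = 125451.

125451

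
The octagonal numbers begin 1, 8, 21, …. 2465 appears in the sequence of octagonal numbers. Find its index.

29

Set n(3n−2) = 2465, giving 3n² − 2n − 2465 = 0.
The discriminant is 4 + 12·2465 = 29584, and √29584 = 172.
So n = (2 + 172) / 6 = 174/6 = 29.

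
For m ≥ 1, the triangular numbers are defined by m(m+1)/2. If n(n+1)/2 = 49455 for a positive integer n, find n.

Set n(n+1)/2 = 49455, giving n² + n − 98910 = 0.
The discriminant is 1 + 8·49455 = 395641, and √395641 = 629.
So n = (-1 + 629) / 2 = 628/2 = 314.
Check: 314·315/2 = 49455. ✓

314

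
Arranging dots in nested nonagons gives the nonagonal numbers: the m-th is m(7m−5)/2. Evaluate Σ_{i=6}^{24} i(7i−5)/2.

Σ i(7i−5)/2 = (7Σi² − 5Σi) / 2 over i = 6..24.
Σi = 300 − 15 = 285 and Σi² = 4900 − 55 = 4845.
(7·4845 − 5·285) / 2 = 32490/2 = 16245.

16245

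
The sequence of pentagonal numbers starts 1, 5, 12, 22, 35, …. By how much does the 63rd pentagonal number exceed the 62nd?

Consecutive pentagonal numbers differ by 3n − 2: here 3·63 − 2 = 187.

187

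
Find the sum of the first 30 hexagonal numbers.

Σ i(2i−1) = 2Σi² − Σi over i = 1..30.
Σi = 465 and Σi² = 9455.
2·9455 − 1·465 = 18445.

18445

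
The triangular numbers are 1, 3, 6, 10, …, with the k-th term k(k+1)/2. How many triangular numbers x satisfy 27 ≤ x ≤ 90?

6

The n-th triangular number is n(n+1)/2.
Smallest index with value ≥ 27: n = 7 (giving 28).
Largest index with value ≤ 90: n = 12 (giving 78).
Indices 7 through 12: 6 terms.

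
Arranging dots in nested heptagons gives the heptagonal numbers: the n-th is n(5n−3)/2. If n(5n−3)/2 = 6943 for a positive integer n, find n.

Set n(5n−3)/2 = 6943, giving 5n² − 3n − 13886 = 0.
The discriminant is 9 + 40·6943 = 277729, and √277729 = 527.
So n = (3 + 527) / 10 = 530/10 = 53.
Check: 53·(5·53 − 3)/2 = 6943. ✓

53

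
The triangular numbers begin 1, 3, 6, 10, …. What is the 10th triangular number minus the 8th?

19

10·11/2 = 55 and 8·9/2 = 36.
Difference: 55 − 36 = 19.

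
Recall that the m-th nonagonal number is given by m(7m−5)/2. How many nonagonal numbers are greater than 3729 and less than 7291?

The n-th nonagonal number is n(7n−5)/2.
Smallest index with value > 3729: n = 34 (giving 3961).
Largest index with value < 7291: n = 45 (giving 6975).
Indices 34 through 45: 12 terms.

12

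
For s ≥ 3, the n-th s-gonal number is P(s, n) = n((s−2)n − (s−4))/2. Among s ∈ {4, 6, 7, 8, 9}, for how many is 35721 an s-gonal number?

s = 4: P(4, 189) = 35721. ✓
s = 6: P(6, 133) = 35245 and P(6, 134) = 35778; 35721 is not s-gonal.
s = 7: P(7, 119) = 35224 and P(7, 120) = 35820; 35721 is not s-gonal.
s = 8: P(8, 109) = 35425 and P(8, 110) = 36080; 35721 is not s-gonal.
s = 9: P(9, 101) = 35451 and P(9, 102) = 36159; 35721 is not s-gonal.
Hits: s ∈ {4} → 1.

1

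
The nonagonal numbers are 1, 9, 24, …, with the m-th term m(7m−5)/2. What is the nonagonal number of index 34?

3961

The 34th nonagonal number is n(7n−5)/2 with n = 34.
34·(7·34 − 5)/2 = 34·233/2 = 3961.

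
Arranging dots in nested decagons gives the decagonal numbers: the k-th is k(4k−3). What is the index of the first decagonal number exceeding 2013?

Solve n(4n−3) > 2013 for integer n.
The largest n with value ≤ 2013 is 22 (since 1870 ≤ 2013 < 2047), so the first above is n = 23, value 2047.

23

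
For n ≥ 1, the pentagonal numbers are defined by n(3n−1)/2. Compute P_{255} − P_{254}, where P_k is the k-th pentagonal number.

Consecutive pentagonal numbers differ by 3n − 2: here 3·255 − 2 = 763.

763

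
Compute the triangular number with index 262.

The 262nd triangular number is n(n+1)/2 with n = 262.
262·263/2 = 68906/2 = 34453.

34453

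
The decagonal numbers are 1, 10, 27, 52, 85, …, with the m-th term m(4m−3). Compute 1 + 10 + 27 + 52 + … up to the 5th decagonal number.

175

Σ i(4i−3) = 4Σi² − 3Σi over i = 1..5.
Σi = 15 and Σi² = 55.
4·55 − 3·15 = 175.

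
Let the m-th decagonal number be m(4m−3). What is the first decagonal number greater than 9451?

Solve n(4n−3) > 9451 for integer n.
The largest n with value ≤ 9451 is 48 (since 9072 ≤ 9451 < 9457), so the first above is n = 49, value 9457.

9457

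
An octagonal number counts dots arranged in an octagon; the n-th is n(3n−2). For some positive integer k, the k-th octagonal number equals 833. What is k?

Set n(3n−2) = 833, giving 3n² − 2n − 833 = 0.
The discriminant is 4 + 12·833 = 10000, and √10000 = 100.
So n = (2 + 100) / 6 = 102/6 = 17.

17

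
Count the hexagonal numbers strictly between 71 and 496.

9

The n-th hexagonal number is n(2n−1).
Smallest index with value > 71: n = 7 (giving 91).
Largest index with value < 496: n = 15 (giving 435).
Indices 7 through 15: 9 terms.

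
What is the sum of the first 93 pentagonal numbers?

406503

Σ i(3i−1)/2 = (3Σi² − Σi) / 2 over i = 1..93.
Σi = 4371 and Σi² = 272459.
(3·272459 − 1·4371) / 2 = 813006/2 = 406503.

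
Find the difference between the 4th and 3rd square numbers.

n² − (n−1)² = 2n − 1, so 4² − 3² = 2·4 − 1 = 7.

7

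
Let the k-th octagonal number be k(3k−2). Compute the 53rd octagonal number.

8321

53·(3·53 − 2) = 53·157 = 8321.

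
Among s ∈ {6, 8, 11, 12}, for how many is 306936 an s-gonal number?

s = 6: P(6, 392) = 306936. ✓
s = 8: P(8, 320) = 306560 and P(8, 321) = 308481; 306936 is not s-gonal.
s = 11: P(11, 261) = 305631 and P(11, 262) = 307981; 306936 is not s-gonal.
s = 12: P(12, 248) = 306528 and P(12, 249) = 309009; 306936 is not s-gonal.
Hits: s ∈ {6} → 1.

1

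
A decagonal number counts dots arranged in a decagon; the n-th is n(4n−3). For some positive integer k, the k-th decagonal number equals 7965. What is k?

Set n(4n−3) = 7965, giving 4n² − 3n − 7965 = 0.
The discriminant is 9 + 16·7965 = 127449, and √127449 = 357.
So n = (3 + 357) / 8 = 360/8 = 45.
Check: 45·(4·45 − 3) = 7965. ✓

45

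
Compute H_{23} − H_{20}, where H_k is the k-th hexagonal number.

255

23·(2·23 − 1) = 1035 and 20·(2·20 − 1) = 780.
Difference: 1035 − 780 = 255.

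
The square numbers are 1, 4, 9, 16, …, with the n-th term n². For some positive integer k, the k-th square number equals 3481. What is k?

We need n² = 3481, so n = √3481 = 59.

59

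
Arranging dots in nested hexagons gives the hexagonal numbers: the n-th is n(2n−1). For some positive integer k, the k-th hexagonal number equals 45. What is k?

Set n(2n−1) = 45, giving 2n² − n − 45 = 0.
The discriminant is 1 + 8·45 = 361, and √361 = 19.
So n = (1 + 19) / 4 = 20/4 = 5.

5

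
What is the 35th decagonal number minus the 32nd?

35·(4·35 − 3) = 4795 and 32·(4·32 − 3) = 4000.
Difference: 4795 − 4000 = 795.

795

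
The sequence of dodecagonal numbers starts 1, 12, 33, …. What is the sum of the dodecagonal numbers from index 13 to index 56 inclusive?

291258

Σ i(5i−4) = 5Σi² − 4Σi over i = 13..56.
Σi = 1596 − 78 = 1518 and Σi² = 60116 − 650 = 59466.
5·59466 − 4·1518 = 291258.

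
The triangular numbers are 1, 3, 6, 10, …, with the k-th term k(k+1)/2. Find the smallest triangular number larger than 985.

Solve n(n+1)/2 > 985 for integer n.
The largest n with value ≤ 985 is 43 (since 946 ≤ 985 < 990), so the first above is n = 44, value 990.

990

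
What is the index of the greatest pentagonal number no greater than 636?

Solve n(3n−1)/2 ≤ 636 for integer n.
n = 20 gives 590 ≤ 636, while n = 21 gives 651 > 636; so the answer is index 20.

20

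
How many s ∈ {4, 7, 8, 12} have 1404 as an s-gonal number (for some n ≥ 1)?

s = 4: P(4, 37) = 1369 and P(4, 38) = 1444; 1404 is not s-gonal.
s = 7: P(7, 24) = 1404. ✓
s = 8: P(8, 21) = 1281 and P(8, 22) = 1408; 1404 is not s-gonal.
s = 12: P(12, 17) = 1377 and P(12, 18) = 1548; 1404 is not s-gonal.
Hits: s ∈ {7} → 1.

1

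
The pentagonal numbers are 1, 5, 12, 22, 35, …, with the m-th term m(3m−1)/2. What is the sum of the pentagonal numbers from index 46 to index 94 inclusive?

373135

Σ i(3i−1)/2 = (3Σi² − Σi) / 2 over i = 46..94.
Σi = 4465 − 1035 = 3430 and Σi² = 281295 − 31395 = 249900.
(3·249900 − 1·3430) / 2 = 746270/2 = 373135.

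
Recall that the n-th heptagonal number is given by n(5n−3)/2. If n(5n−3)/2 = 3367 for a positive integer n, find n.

Set n(5n−3)/2 = 3367, giving 5n² − 3n − 6734 = 0.
The discriminant is 9 + 40·3367 = 134689, and √134689 = 367.
So n = (3 + 367) / 10 = 370/10 = 37.
Check: 37·(5·37 − 3)/2 = 3367. ✓

37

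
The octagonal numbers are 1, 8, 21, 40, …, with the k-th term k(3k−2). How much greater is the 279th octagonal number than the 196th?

118109

279·(3·279 − 2) = 232965 and 196·(3·196 − 2) = 114856.
Difference: 232965 − 114856 = 118109.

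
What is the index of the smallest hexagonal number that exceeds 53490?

164

Solve n(2n−1) > 53490 for integer n.
The largest n with value ≤ 53490 is 163 (since 52975 ≤ 53490 < 53628), so the first above is n = 164, value 53628.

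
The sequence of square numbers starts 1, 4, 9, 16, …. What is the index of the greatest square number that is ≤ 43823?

Solve n² ≤ 43823 for integer n.
n = 209 gives 43681 ≤ 43823, while n = 210 gives 44100 > 43823; so the answer is index 209.

209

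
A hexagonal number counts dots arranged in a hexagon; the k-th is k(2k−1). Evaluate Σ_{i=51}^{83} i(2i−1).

300047

Σ i(2i−1) = 2Σi² − Σi over i = 51..83.
Σi = 3486 − 1275 = 2211 and Σi² = 194054 − 42925 = 151129.
2·151129 − 1·2211 = 300047.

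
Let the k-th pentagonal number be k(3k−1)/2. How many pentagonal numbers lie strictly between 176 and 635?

The n-th pentagonal number is n(3n−1)/2.
Smallest index with value > 176: n = 12 (giving 210).
Largest index with value < 635: n = 20 (giving 590).
Indices 12 through 20: 9 terms.

9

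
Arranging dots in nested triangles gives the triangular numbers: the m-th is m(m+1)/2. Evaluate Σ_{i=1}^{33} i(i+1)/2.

6545

Σ i(i+1)/2 = (Σi² + Σi) / 2 over i = 1..33.
Σi = 561 and Σi² = 12529.
(1·12529 + 1·561) / 2 = 13090/2 = 6545.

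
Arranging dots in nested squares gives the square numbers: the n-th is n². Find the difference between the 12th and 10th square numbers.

12² = 144 and 10² = 100.
Difference: 144 − 100 = 44.

44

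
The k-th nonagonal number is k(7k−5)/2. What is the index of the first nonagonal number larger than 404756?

Solve n(7n−5)/2 > 404756 for integer n.
The largest n with value ≤ 404756 is 340 (since 403750 ≤ 404756 < 406131), so the first above is n = 341, value 406131.

341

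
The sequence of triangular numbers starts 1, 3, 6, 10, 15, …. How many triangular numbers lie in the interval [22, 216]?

14

The n-th triangular number is n(n+1)/2.
Smallest index with value ≥ 22: n = 7 (giving 28).
Largest index with value ≤ 216: n = 20 (giving 210).
Indices 7 through 20: 14 terms.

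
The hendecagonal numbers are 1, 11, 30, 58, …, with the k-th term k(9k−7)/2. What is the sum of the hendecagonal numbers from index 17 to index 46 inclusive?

140760

Σ i(9i−7)/2 = (9Σi² − 7Σi) / 2 over i = 17..46.
Σi = 1081 − 136 = 945 and Σi² = 33511 − 1496 = 32015.
(9·32015 − 7·945) / 2 = 281520/2 = 140760.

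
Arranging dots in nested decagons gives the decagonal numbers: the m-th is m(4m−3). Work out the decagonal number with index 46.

8326

The 46th decagonal number is n(4n−3) with n = 46.
46·(4·46 − 3) = 46·181 = 8326.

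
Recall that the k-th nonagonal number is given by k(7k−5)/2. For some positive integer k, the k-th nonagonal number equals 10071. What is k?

54

Set n(7n−5)/2 = 10071, giving 7n² − 5n − 20142 = 0.
So n = (5 + 751) / 14 = 756/14 = 54.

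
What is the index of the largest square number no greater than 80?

8

Solve n² ≤ 80 for integer n.
n = 8 gives 64 ≤ 80, while n = 9 gives 81 > 80; so the answer is index 8.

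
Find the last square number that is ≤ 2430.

Solve n² ≤ 2430 for integer n.
n = 49 gives 2401 ≤ 2430, while n = 50 gives 2500 > 2430; so the answer is 2401.

2401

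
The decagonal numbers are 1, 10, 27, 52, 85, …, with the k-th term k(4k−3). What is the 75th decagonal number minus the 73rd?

1178

75·(4·75 − 3) = 22275 and 73·(4·73 − 3) = 21097.
Difference: 22275 − 21097 = 1178.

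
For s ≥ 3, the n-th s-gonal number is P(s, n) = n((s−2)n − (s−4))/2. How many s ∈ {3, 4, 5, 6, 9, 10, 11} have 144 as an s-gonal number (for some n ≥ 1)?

1

s = 3: P(3, 16) = 136 and P(3, 17) = 153; 144 is not s-gonal.
s = 4: P(4, 12) = 144. ✓
s = 5: P(5, 9) = 117 and P(5, 10) = 145; 144 is not s-gonal.
s = 6: P(6, 8) = 120 and P(6, 9) = 153; 144 is not s-gonal.
s = 9: P(9, 6) = 111 and P(9, 7) = 154; 144 is not s-gonal.
s = 10: P(10, 6) = 126 and P(10, 7) = 175; 144 is not s-gonal.
s = 11: P(11, 6) = 141 and P(11, 7) = 196; 144 is not s-gonal.
Hits: s ∈ {4} → 1.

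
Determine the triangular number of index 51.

The 51st triangular number is n(n+1)/2 with n = 51.
51·52/2 = 2652/2 = 1326.

1326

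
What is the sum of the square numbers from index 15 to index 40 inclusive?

21125

Σ_{i=15}^{40} i² = 22140 − 1015 = 21125.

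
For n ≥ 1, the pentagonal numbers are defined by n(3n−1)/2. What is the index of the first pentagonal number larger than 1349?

Solve n(3n−1)/2 > 1349 for integer n.
The largest n with value ≤ 1349 is 30 (since 1335 ≤ 1349 < 1426), so the first above is n = 31, value 1426.

31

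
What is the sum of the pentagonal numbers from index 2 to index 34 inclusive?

20229

Σ i(3i−1)/2 = (3Σi² − Σi) / 2 over i = 2..34.
Σi = 595 − 1 = 594 and Σi² = 13685 − 1 = 13684.
(3·13684 − 1·594) / 2 = 40458/2 = 20229.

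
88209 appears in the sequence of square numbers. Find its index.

We need n² = 88209, so n = √88209 = 297.

297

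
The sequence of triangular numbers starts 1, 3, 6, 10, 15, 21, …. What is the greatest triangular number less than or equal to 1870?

Solve n(n+1)/2 ≤ 1870 for integer n.
n = 60 gives 1830 ≤ 1870, while n = 61 gives 1891 > 1870; so the answer is 1830.

1830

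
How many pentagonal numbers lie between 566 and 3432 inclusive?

29

The n-th pentagonal number is n(3n−1)/2.
Smallest index with value ≥ 566: n = 20 (giving 590).
Largest index with value ≤ 3432: n = 48 (giving 3432).
Indices 20 through 48: 29 terms.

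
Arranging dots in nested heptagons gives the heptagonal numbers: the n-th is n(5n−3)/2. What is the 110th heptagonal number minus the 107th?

110·(5·110 − 3)/2 = 30085 and 107·(5·107 − 3)/2 = 28462.
Difference: 30085 − 28462 = 1623.

1623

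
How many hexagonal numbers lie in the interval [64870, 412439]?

274

The n-th hexagonal number is n(2n−1).
Smallest index with value ≥ 64870: n = 181 (giving 65341).
Largest index with value ≤ 412439: n = 454 (giving 411778).
Indices 181 through 454: 274 terms.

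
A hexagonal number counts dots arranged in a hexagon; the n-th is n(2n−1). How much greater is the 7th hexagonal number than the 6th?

Consecutive hexagonal numbers differ by 4n − 3: here 4·7 − 3 = 25.

25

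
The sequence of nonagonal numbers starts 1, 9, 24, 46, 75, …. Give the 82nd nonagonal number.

23329

82·(7·82 − 5)/2 = 82·569/2 = 23329.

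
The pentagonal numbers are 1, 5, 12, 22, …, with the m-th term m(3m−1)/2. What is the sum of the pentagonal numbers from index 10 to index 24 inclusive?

6795

Σ i(3i−1)/2 = (3Σi² − Σi) / 2 over i = 10..24.
Σi = 300 − 45 = 255 and Σi² = 4900 − 285 = 4615.
(3·4615 − 1·255) / 2 = 13590/2 = 6795.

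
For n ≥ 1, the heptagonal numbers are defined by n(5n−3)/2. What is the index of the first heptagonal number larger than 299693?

Solve n(5n−3)/2 > 299693 for integer n.
The largest n with value ≤ 299693 is 346 (since 298771 ≤ 299693 < 300502), so the first above is n = 347, value 300502.

347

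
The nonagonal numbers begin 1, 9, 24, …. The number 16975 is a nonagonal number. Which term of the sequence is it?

Set n(7n−5)/2 = 16975, giving 7n² − 5n − 33950 = 0.
So n = (5 + 975) / 14 = 980/14 = 70.
Check: 70·(7·70 − 5)/2 = 16975. ✓

70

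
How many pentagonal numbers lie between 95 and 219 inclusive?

4

The n-th pentagonal number is n(3n−1)/2.
Smallest index with value ≥ 95: n = 9 (giving 117).
Largest index with value ≤ 219: n = 12 (giving 210).
Indices 9 through 12: 4 terms.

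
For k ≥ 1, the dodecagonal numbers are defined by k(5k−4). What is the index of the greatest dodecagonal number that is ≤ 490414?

313

Solve n(5n−4) ≤ 490414 for integer n.
n = 313 gives 488593 ≤ 490414, while n = 314 gives 491724 > 490414; so the answer is index 313.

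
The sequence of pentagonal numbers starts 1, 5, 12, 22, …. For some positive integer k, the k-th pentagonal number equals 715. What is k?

22

Set n(3n−1)/2 = 715, giving 3n² − n − 1430 = 0.
The discriminant is 1 + 24·715 = 17161, and √17161 = 131.
So n = (1 + 131) / 6 = 132/6 = 22.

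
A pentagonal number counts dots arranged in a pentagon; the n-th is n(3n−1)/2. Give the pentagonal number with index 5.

35

The 5th pentagonal number is n(3n−1)/2 with n = 5.
5·(3·5 − 1)/2 = 5·14/2 = 5·7 = 35.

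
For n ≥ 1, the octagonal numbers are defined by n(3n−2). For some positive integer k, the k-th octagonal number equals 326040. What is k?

Set n(3n−2) = 326040, giving 3n² − 2n − 326040 = 0.
The discriminant is 4 + 12·326040 = 3912484, and √3912484 = 1978.
So n = (2 + 1978) / 6 = 1980/6 = 330.

330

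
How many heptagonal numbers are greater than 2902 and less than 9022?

26

The n-th heptagonal number is n(5n−3)/2.
Smallest index with value > 2902: n = 35 (giving 3010).
Largest index with value < 9022: n = 60 (giving 8910).
Indices 35 through 60: 26 terms.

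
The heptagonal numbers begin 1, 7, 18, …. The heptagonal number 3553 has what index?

Set n(5n−3)/2 = 3553, giving 5n² − 3n − 7106 = 0.
So n = (3 + 377) / 10 = 380/10 = 38.
Check: 38·(5·38 − 3)/2 = 3553. ✓

38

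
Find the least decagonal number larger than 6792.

6930

Solve n(4n−3) > 6792 for integer n.
The largest n with value ≤ 6792 is 41 (since 6601 ≤ 6792 < 6930), so the first above is n = 42, value 6930.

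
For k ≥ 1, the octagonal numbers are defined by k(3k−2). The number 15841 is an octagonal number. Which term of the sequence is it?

Set n(3n−2) = 15841, giving 3n² − 2n − 15841 = 0.
The discriminant is 4 + 12·15841 = 190096, and √190096 = 436.
So n = (2 + 436) / 6 = 438/6 = 73.
Check: 73·(3·73 − 2) = 15841. ✓

73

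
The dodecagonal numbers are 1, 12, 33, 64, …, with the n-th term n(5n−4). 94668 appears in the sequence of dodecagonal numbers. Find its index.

138

Set n(5n−4) = 94668, giving 5n² − 4n − 94668 = 0.
The discriminant is 16 + 20·94668 = 1893376, and √1893376 = 1376.
So n = (4 + 1376) / 10 = 1380/10 = 138.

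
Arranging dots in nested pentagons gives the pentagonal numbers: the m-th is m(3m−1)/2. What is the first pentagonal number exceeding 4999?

Solve n(3n−1)/2 > 4999 for integer n.
The largest n with value ≤ 4999 is 57 (since 4845 ≤ 4999 < 5017), so the first above is n = 58, value 5017.

5017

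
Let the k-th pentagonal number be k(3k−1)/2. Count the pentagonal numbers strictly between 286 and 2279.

The n-th pentagonal number is n(3n−1)/2.
Smallest index with value > 286: n = 14 (giving 287).
Largest index with value < 2279: n = 39 (giving 2262).
Indices 14 through 39: 26 terms.

26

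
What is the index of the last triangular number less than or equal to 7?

Solve n(n+1)/2 ≤ 7 for integer n.
n = 3 gives 6 ≤ 7, while n = 4 gives 10 > 7; so the answer is index 3.

3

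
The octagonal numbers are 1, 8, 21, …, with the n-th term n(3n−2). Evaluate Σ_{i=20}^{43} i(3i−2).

Σ i(3i−2) = 3Σi² − 2Σi over i = 20..43.
Σi = 946 − 190 = 756 and Σi² = 27434 − 2470 = 24964.
3·24964 − 2·756 = 73380.

73380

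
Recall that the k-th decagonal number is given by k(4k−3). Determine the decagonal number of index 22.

The 22nd decagonal number is n(4n−3) with n = 22.
22·(4·22 − 3) = 22·85 = 1870.

1870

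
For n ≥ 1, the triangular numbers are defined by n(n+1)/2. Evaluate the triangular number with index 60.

1830

The 60th triangular number is n(n+1)/2 with n = 60.
60·61/2 = 3660/2 = 1830.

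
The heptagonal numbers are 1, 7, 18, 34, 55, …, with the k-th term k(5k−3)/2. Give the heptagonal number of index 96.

The 96th heptagonal number is n(5n−3)/2 with n = 96.
96·(5·96 − 3)/2 = 96·477/2 = 22896.

22896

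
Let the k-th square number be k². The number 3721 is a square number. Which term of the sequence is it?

We need n² = 3721, so n = √3721 = 61.

61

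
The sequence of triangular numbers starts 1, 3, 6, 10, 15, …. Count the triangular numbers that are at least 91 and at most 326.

The n-th triangular number is n(n+1)/2.
Smallest index with value ≥ 91: n = 13 (giving 91).
Largest index with value ≤ 326: n = 25 (giving 325).
Indices 13 through 25: 13 terms.

13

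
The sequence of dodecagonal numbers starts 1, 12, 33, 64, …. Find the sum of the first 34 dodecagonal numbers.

Σ i(5i−4) = 5Σi² − 4Σi over i = 1..34.
Σi = 595 and Σi² = 13685.
5·13685 − 4·595 = 66045.

66045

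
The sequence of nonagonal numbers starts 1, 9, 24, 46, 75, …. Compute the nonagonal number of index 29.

2871

The 29th nonagonal number is n(7n−5)/2 with n = 29.
29·(7·29 − 5)/2 = 29·198/2 = 29·99 = 2871.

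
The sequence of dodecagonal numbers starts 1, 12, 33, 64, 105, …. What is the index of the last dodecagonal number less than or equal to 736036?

Solve n(5n−4) ≤ 736036 for integer n.
n = 384 gives 735744 ≤ 736036, while n = 385 gives 739585 > 736036; so the answer is index 384.

384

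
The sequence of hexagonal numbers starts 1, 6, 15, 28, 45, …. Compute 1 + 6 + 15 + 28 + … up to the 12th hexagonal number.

Σ i(2i−1) = 2Σi² − Σi over i = 1..12.
Σi = 78 and Σi² = 650.
2·650 − 1·78 = 1222.

1222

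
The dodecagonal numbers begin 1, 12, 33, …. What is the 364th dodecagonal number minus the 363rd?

3631

Consecutive dodecagonal numbers differ by 10n − 9: here 10·364 − 9 = 3631.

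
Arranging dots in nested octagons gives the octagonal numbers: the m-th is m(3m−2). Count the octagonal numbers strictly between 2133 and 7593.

The n-th octagonal number is n(3n−2).
Smallest index with value > 2133: n = 28 (giving 2296).
Largest index with value < 7593: n = 50 (giving 7400).
Indices 28 through 50: 23 terms.

23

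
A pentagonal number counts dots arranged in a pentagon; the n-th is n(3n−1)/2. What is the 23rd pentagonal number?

782

The 23rd pentagonal number is n(3n−1)/2 with n = 23.
23·(3·23 − 1)/2 = 23·68/2 = 23·34 = 782.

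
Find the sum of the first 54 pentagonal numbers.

Σ i(3i−1)/2 = (3Σi² − Σi) / 2 over i = 1..54.
Σi = 1485 and Σi² = 53955.
(3·53955 − 1·1485) / 2 = 160380/2 = 80190.

80190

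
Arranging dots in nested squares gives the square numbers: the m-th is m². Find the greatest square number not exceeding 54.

Solve n² ≤ 54 for integer n.
n = 7 gives 49 ≤ 54, while n = 8 gives 64 > 54; so the answer is 49.

49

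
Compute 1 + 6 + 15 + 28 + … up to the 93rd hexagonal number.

Σ i(2i−1) = 2Σi² − Σi over i = 1..93.
Σi = 4371 and Σi² = 272459.
2·272459 − 1·4371 = 540547.

540547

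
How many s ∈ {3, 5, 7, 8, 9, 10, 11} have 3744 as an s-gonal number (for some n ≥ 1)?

1

s = 3: P(3, 86) = 3741 and P(3, 87) = 3828; 3744 is not s-gonal.
s = 5: P(5, 50) = 3725 and P(5, 51) = 3876; 3744 is not s-gonal.
s = 7: P(7, 39) = 3744. ✓
s = 8: P(8, 35) = 3605 and P(8, 36) = 3816; 3744 is not s-gonal.
s = 9: P(9, 33) = 3729 and P(9, 34) = 3961; 3744 is not s-gonal.
s = 10: P(10, 30) = 3510 and P(10, 31) = 3751; 3744 is not s-gonal.
s = 11: P(11, 29) = 3683 and P(11, 30) = 3945; 3744 is not s-gonal.
Hits: s ∈ {7} → 1.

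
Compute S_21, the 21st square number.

441

21² = 441.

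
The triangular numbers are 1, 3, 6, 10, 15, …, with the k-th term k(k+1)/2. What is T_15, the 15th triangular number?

120

15·16/2 = 240/2 = 120.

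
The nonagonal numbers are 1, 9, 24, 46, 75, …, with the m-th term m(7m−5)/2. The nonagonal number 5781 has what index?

41

Set n(7n−5)/2 = 5781, giving 7n² − 5n − 11562 = 0.
The discriminant is 25 + 56·5781 = 323761, and √323761 = 569.
So n = (5 + 569) / 14 = 574/14 = 41.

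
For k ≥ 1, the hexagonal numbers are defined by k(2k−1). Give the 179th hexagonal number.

63903

179·(2·179 − 1) = 179·357 = 63903.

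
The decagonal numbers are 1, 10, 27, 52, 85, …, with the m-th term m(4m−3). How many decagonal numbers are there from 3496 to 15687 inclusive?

The n-th decagonal number is n(4n−3).
Smallest index with value ≥ 3496: n = 30 (giving 3510).
Largest index with value ≤ 15687: n = 63 (giving 15687).
Indices 30 through 63: 34 terms.

34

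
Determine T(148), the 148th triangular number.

11026

The 148th triangular number is n(n+1)/2 with n = 148.
148·149/2 = 22052/2 = 11026.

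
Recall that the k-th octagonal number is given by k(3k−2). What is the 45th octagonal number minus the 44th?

Consecutive octagonal numbers differ by 6n − 5: here 6·45 − 5 = 265.

265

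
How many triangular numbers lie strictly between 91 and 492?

The n-th triangular number is n(n+1)/2.
Smallest index with value > 91: n = 14 (giving 105).
Largest index with value < 492: n = 30 (giving 465).
Indices 14 through 30: 17 terms.

17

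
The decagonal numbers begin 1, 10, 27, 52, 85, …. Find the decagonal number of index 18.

The 18th decagonal number is n(4n−3) with n = 18.
18·(4·18 − 3) = 18·69 = 1242.

1242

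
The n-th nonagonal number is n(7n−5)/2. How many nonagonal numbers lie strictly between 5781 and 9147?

10

The n-th nonagonal number is n(7n−5)/2.
Smallest index with value > 5781: n = 42 (giving 6069).
Largest index with value < 9147: n = 51 (giving 8976).
Indices 42 through 51: 10 terms.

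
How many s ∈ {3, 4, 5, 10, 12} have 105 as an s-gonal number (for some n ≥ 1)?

2

s = 3: P(3, 14) = 105. ✓
s = 4: P(4, 10) = 100 and P(4, 11) = 121; 105 is not s-gonal.
s = 5: P(5, 8) = 92 and P(5, 9) = 117; 105 is not s-gonal.
s = 10: P(10, 5) = 85 and P(10, 6) = 126; 105 is not s-gonal.
s = 12: P(12, 5) = 105. ✓
Hits: s ∈ {3, 12} → 2.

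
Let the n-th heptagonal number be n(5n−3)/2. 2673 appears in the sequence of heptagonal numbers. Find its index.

33

Set n(5n−3)/2 = 2673, giving 5n² − 3n − 5346 = 0.
The discriminant is 9 + 40·2673 = 106929, and √106929 = 327.
So n = (3 + 327) / 10 = 330/10 = 33.
Check: 33·(5·33 − 3)/2 = 2673. ✓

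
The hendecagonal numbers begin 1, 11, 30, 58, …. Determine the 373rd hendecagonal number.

624775

The 373rd hendecagonal number is n(9n−7)/2 with n = 373.
373·(9·373 − 7)/2 = 373·3350/2 = 373·1675 = 624775.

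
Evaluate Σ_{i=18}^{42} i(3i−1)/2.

35325

Σ i(3i−1)/2 = (3Σi² − Σi) / 2 over i = 18..42.
Σi = 903 − 153 = 750 and Σi² = 25585 − 1785 = 23800.
(3·23800 − 1·750) / 2 = 70650/2 = 35325.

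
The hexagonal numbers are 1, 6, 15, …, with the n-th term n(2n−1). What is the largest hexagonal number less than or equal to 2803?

2701

Solve n(2n−1) ≤ 2803 for integer n.
n = 37 gives 2701 ≤ 2803, while n = 38 gives 2850 > 2803; so the answer is 2701.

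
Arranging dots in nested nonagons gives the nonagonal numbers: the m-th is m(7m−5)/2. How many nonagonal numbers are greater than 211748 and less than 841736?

The n-th nonagonal number is n(7n−5)/2.
Smallest index with value > 211748: n = 247 (giving 212914).
Largest index with value < 841736: n = 490 (giving 839125).
Indices 247 through 490: 244 terms.

244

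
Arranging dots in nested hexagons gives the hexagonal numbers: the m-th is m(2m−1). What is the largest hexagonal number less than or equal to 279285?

Solve n(2n−1) ≤ 279285 for integer n.
n = 373 gives 277885 ≤ 279285, while n = 374 gives 279378 > 279285; so the answer is 277885.

277885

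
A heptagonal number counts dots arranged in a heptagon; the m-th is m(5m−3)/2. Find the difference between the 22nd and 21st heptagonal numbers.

Consecutive heptagonal numbers differ by 5n − 4: here 5·22 − 4 = 106.

106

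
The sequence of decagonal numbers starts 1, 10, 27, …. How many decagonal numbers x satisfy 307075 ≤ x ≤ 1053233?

236

The n-th decagonal number is n(4n−3).
Smallest index with value ≥ 307075: n = 278 (giving 308302).
Largest index with value ≤ 1053233: n = 513 (giving 1051137).
Indices 278 through 513: 236 terms.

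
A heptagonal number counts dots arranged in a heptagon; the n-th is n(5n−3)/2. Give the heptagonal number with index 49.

The 49th heptagonal number is n(5n−3)/2 with n = 49.
49·(5·49 − 3)/2 = 49·242/2 = 49·121 = 5929.

5929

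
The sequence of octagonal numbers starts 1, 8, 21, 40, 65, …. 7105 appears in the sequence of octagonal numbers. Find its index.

Set n(3n−2) = 7105, giving 3n² − 2n − 7105 = 0.
The discriminant is 4 + 12·7105 = 85264, and √85264 = 292.
So n = (2 + 292) / 6 = 294/6 = 49.
Check: 49·(3·49 − 2) = 7105. ✓

49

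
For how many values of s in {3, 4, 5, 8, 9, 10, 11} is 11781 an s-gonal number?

s = 3: P(3, 153) = 11781. ✓
s = 4: P(4, 108) = 11664 and P(4, 109) = 11881; 11781 is not s-gonal.
s = 5: P(5, 88) = 11572 and P(5, 89) = 11837; 11781 is not s-gonal.
s = 8: P(8, 63) = 11781. ✓
s = 9: P(9, 58) = 11629 and P(9, 59) = 12036; 11781 is not s-gonal.
s = 10: P(10, 54) = 11502 and P(10, 55) = 11935; 11781 is not s-gonal.
s = 11: P(11, 51) = 11526 and P(11, 52) = 11986; 11781 is not s-gonal.
Hits: s ∈ {3, 8} → 2.

2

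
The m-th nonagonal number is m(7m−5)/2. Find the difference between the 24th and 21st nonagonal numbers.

465

24·(7·24 − 5)/2 = 1956 and 21·(7·21 − 5)/2 = 1491.
Difference: 1956 − 1491 = 465.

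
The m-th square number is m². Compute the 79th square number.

6241

79² = 6241.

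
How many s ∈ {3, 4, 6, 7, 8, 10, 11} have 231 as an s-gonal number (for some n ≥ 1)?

2

s = 3: P(3, 21) = 231. ✓
s = 4: P(4, 15) = 225 and P(4, 16) = 256; 231 is not s-gonal.
s = 6: P(6, 11) = 231. ✓
s = 7: P(7, 9) = 189 and P(7, 10) = 235; 231 is not s-gonal.
s = 8: P(8, 9) = 225 and P(8, 10) = 280; 231 is not s-gonal.
s = 10: P(10, 7) = 175 and P(10, 8) = 232; 231 is not s-gonal.
s = 11: P(11, 7) = 196 and P(11, 8) = 260; 231 is not s-gonal.
Hits: s ∈ {3, 6} → 2.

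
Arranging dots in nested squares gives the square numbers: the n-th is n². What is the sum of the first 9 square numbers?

Σ_{i=1}^{9} i² = 9·10·19/6 = 285.

285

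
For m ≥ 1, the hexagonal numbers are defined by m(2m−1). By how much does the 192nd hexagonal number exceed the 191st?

765

Consecutive hexagonal numbers differ by 4n − 3: here 4·192 − 3 = 765.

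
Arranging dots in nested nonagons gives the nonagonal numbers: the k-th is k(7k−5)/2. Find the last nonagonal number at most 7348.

Solve n(7n−5)/2 ≤ 7348 for integer n.
n = 46 gives 7291 ≤ 7348, while n = 47 gives 7614 > 7348; so the answer is 7291.

7291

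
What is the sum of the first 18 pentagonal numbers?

3078

Σ i(3i−1)/2 = (3Σi² − Σi) / 2 over i = 1..18.
Σi = 171 and Σi² = 2109.
(3·2109 − 1·171) / 2 = 6156/2 = 3078.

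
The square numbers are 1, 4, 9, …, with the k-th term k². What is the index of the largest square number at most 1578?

Solve n² ≤ 1578 for integer n.
n = 39 gives 1521 ≤ 1578, while n = 40 gives 1600 > 1578; so the answer is index 39.

39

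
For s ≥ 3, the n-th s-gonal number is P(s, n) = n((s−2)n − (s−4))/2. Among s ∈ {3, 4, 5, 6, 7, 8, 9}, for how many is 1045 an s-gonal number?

s = 3: P(3, 45) = 1035 and P(3, 46) = 1081; 1045 is not s-gonal.
s = 4: P(4, 32) = 1024 and P(4, 33) = 1089; 1045 is not s-gonal.
s = 5: P(5, 26) = 1001 and P(5, 27) = 1080; 1045 is not s-gonal.
s = 6: P(6, 23) = 1035 and P(6, 24) = 1128; 1045 is not s-gonal.
s = 7: P(7, 20) = 970 and P(7, 21) = 1071; 1045 is not s-gonal.
s = 8: P(8, 19) = 1045. ✓
s = 9: P(9, 17) = 969 and P(9, 18) = 1089; 1045 is not s-gonal.
Hits: s ∈ {8} → 1.

1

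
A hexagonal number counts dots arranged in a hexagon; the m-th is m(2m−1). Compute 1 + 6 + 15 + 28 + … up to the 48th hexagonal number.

Σ i(2i−1) = 2Σi² − Σi over i = 1..48.
Σi = 1176 and Σi² = 38024.
2·38024 − 1·1176 = 74872.

74872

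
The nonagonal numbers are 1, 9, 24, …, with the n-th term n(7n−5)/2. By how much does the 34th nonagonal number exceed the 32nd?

34·(7·34 − 5)/2 = 3961 and 32·(7·32 − 5)/2 = 3504.
Difference: 3961 − 3504 = 457.

457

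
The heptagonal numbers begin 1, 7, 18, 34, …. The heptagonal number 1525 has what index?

Set n(5n−3)/2 = 1525, giving 5n² − 3n − 3050 = 0.
The discriminant is 9 + 40·1525 = 61009, and √61009 = 247.
So n = (3 + 247) / 10 = 250/10 = 25.
Check: 25·(5·25 − 3)/2 = 1525. ✓

25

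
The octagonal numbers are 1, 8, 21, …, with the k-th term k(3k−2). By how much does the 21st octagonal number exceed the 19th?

236

21·(3·21 − 2) = 1281 and 19·(3·19 − 2) = 1045.
Difference: 1281 − 1045 = 236.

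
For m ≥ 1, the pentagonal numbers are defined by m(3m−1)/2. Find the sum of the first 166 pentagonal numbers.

2300926

Σ i(3i−1)/2 = (3Σi² − Σi) / 2 over i = 1..166.
Σi = 13861 and Σi² = 1538571.
(3·1538571 − 1·13861) / 2 = 4601852/2 = 2300926.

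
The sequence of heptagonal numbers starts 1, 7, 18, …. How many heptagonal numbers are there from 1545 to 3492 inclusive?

The n-th heptagonal number is n(5n−3)/2.
Smallest index with value ≥ 1545: n = 26 (giving 1651).
Largest index with value ≤ 3492: n = 37 (giving 3367).
Indices 26 through 37: 12 terms.

12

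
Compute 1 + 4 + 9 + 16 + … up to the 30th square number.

9455

Σ_{i=1}^{30} i² = 30·31·61/6 = 9455.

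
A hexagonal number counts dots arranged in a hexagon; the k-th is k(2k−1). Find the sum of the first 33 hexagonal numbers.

Σ i(2i−1) = 2Σi² − Σi over i = 1..33.
Σi = 561 and Σi² = 12529.
2·12529 − 1·561 = 24497.

24497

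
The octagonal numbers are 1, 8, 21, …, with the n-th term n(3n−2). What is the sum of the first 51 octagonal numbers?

Σ i(3i−2) = 3Σi² − 2Σi over i = 1..51.
Σi = 1326 and Σi² = 45526.
3·45526 − 2·1326 = 133926.

133926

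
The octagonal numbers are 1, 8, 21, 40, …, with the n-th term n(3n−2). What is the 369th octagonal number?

407745

The 369th octagonal number is n(3n−2) with n = 369.
369·(3·369 − 2) = 369·1105 = 407745.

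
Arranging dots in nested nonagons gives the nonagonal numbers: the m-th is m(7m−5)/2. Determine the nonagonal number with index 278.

The 278th nonagonal number is n(7n−5)/2 with n = 278.
278·(7·278 − 5)/2 = 278·1941/2 = 269799.

269799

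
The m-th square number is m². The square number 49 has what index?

7

We need n² = 49, so n = √49 = 7.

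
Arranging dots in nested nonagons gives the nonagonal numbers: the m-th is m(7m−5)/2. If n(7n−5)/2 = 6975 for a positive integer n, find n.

45

Set n(7n−5)/2 = 6975, giving 7n² − 5n − 13950 = 0.
So n = (5 + 625) / 14 = 630/14 = 45.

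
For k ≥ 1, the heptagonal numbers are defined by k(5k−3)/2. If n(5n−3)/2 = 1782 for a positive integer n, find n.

27

Set n(5n−3)/2 = 1782, giving 5n² − 3n − 3564 = 0.
So n = (3 + 267) / 10 = 270/10 = 27.
Check: 27·(5·27 − 3)/2 = 1782. ✓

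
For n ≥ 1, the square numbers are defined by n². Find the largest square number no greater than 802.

Solve n² ≤ 802 for integer n.
n = 28 gives 784 ≤ 802, while n = 29 gives 841 > 802; so the answer is 784.

784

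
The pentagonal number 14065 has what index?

97

Set n(3n−1)/2 = 14065, giving 3n² − n − 28130 = 0.
The discriminant is 1 + 24·14065 = 337561, and √337561 = 581.
So n = (1 + 581) / 6 = 582/6 = 97.
Check: 97·(3·97 − 1)/2 = 14065. ✓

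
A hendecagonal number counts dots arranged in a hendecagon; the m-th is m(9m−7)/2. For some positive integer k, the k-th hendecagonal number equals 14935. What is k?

58

Set n(9n−7)/2 = 14935, giving 9n² − 7n − 29870 = 0.
So n = (7 + 1037) / 18 = 1044/18 = 58.
Check: 58·(9·58 − 7)/2 = 14935. ✓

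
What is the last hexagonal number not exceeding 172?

153

Solve n(2n−1) ≤ 172 for integer n.
n = 9 gives 153 ≤ 172, while n = 10 gives 190 > 172; so the answer is 153.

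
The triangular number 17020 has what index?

184

Set n(n+1)/2 = 17020, giving n² + n − 34040 = 0.
The discriminant is 1 + 8·17020 = 136161, and √136161 = 369.
So n = (-1 + 369) / 2 = 368/2 = 184.
Check: 184·185/2 = 17020. ✓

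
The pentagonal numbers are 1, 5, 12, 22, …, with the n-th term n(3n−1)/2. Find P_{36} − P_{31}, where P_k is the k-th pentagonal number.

500

36·(3·36 − 1)/2 = 1926 and 31·(3·31 − 1)/2 = 1426.
Difference: 1926 − 1426 = 500.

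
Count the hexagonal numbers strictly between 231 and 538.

5

The n-th hexagonal number is n(2n−1).
Smallest index with value > 231: n = 12 (giving 276).
Largest index with value < 538: n = 16 (giving 496).
Indices 12 through 16: 5 terms.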